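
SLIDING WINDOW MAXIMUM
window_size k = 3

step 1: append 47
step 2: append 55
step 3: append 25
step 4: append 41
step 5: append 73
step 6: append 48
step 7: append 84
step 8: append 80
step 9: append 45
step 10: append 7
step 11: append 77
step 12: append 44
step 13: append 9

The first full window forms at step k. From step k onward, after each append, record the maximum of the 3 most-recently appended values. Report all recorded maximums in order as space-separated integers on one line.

step 1: append 47 -> window=[47] (not full yet)
step 2: append 55 -> window=[47, 55] (not full yet)
step 3: append 25 -> window=[47, 55, 25] -> max=55
step 4: append 41 -> window=[55, 25, 41] -> max=55
step 5: append 73 -> window=[25, 41, 73] -> max=73
step 6: append 48 -> window=[41, 73, 48] -> max=73
step 7: append 84 -> window=[73, 48, 84] -> max=84
step 8: append 80 -> window=[48, 84, 80] -> max=84
step 9: append 45 -> window=[84, 80, 45] -> max=84
step 10: append 7 -> window=[80, 45, 7] -> max=80
step 11: append 77 -> window=[45, 7, 77] -> max=77
step 12: append 44 -> window=[7, 77, 44] -> max=77
step 13: append 9 -> window=[77, 44, 9] -> max=77

Answer: 55 55 73 73 84 84 84 80 77 77 77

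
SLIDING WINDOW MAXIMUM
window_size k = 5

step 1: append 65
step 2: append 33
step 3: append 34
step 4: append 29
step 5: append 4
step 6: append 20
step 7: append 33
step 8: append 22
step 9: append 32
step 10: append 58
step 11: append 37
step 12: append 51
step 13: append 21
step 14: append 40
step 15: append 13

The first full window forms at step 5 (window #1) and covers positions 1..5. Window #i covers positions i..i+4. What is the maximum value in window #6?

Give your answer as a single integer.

step 1: append 65 -> window=[65] (not full yet)
step 2: append 33 -> window=[65, 33] (not full yet)
step 3: append 34 -> window=[65, 33, 34] (not full yet)
step 4: append 29 -> window=[65, 33, 34, 29] (not full yet)
step 5: append 4 -> window=[65, 33, 34, 29, 4] -> max=65
step 6: append 20 -> window=[33, 34, 29, 4, 20] -> max=34
step 7: append 33 -> window=[34, 29, 4, 20, 33] -> max=34
step 8: append 22 -> window=[29, 4, 20, 33, 22] -> max=33
step 9: append 32 -> window=[4, 20, 33, 22, 32] -> max=33
step 10: append 58 -> window=[20, 33, 22, 32, 58] -> max=58
Window #6 max = 58

Answer: 58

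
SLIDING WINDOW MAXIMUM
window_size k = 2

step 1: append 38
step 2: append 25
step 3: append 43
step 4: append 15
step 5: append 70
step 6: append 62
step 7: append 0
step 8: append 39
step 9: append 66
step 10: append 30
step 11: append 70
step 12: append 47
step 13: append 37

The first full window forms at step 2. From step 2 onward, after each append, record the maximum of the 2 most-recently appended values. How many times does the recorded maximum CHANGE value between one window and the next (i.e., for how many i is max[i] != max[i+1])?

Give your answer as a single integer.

step 1: append 38 -> window=[38] (not full yet)
step 2: append 25 -> window=[38, 25] -> max=38
step 3: append 43 -> window=[25, 43] -> max=43
step 4: append 15 -> window=[43, 15] -> max=43
step 5: append 70 -> window=[15, 70] -> max=70
step 6: append 62 -> window=[70, 62] -> max=70
step 7: append 0 -> window=[62, 0] -> max=62
step 8: append 39 -> window=[0, 39] -> max=39
step 9: append 66 -> window=[39, 66] -> max=66
step 10: append 30 -> window=[66, 30] -> max=66
step 11: append 70 -> window=[30, 70] -> max=70
step 12: append 47 -> window=[70, 47] -> max=70
step 13: append 37 -> window=[47, 37] -> max=47
Recorded maximums: 38 43 43 70 70 62 39 66 66 70 70 47
Changes between consecutive maximums: 7

Answer: 7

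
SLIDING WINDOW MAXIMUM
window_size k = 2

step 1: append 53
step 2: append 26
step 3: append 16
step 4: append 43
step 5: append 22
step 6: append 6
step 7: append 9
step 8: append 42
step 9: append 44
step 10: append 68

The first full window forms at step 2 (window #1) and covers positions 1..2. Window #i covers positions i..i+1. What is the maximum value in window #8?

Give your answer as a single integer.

step 1: append 53 -> window=[53] (not full yet)
step 2: append 26 -> window=[53, 26] -> max=53
step 3: append 16 -> window=[26, 16] -> max=26
step 4: append 43 -> window=[16, 43] -> max=43
step 5: append 22 -> window=[43, 22] -> max=43
step 6: append 6 -> window=[22, 6] -> max=22
step 7: append 9 -> window=[6, 9] -> max=9
step 8: append 42 -> window=[9, 42] -> max=42
step 9: append 44 -> window=[42, 44] -> max=44
Window #8 max = 44

Answer: 44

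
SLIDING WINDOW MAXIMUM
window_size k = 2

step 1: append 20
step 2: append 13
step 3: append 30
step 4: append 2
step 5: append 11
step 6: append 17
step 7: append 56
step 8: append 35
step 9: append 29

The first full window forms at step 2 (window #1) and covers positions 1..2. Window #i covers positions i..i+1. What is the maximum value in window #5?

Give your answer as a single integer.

Answer: 17

Derivation:
step 1: append 20 -> window=[20] (not full yet)
step 2: append 13 -> window=[20, 13] -> max=20
step 3: append 30 -> window=[13, 30] -> max=30
step 4: append 2 -> window=[30, 2] -> max=30
step 5: append 11 -> window=[2, 11] -> max=11
step 6: append 17 -> window=[11, 17] -> max=17
Window #5 max = 17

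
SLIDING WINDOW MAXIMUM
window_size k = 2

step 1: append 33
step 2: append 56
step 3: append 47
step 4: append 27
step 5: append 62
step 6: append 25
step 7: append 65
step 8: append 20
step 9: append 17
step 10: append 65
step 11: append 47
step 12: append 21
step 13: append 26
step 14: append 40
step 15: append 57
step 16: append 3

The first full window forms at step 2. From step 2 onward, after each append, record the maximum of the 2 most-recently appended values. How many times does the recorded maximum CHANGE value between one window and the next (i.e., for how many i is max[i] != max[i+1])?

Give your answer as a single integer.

Answer: 9

Derivation:
step 1: append 33 -> window=[33] (not full yet)
step 2: append 56 -> window=[33, 56] -> max=56
step 3: append 47 -> window=[56, 47] -> max=56
step 4: append 27 -> window=[47, 27] -> max=47
step 5: append 62 -> window=[27, 62] -> max=62
step 6: append 25 -> window=[62, 25] -> max=62
step 7: append 65 -> window=[25, 65] -> max=65
step 8: append 20 -> window=[65, 20] -> max=65
step 9: append 17 -> window=[20, 17] -> max=20
step 10: append 65 -> window=[17, 65] -> max=65
step 11: append 47 -> window=[65, 47] -> max=65
step 12: append 21 -> window=[47, 21] -> max=47
step 13: append 26 -> window=[21, 26] -> max=26
step 14: append 40 -> window=[26, 40] -> max=40
step 15: append 57 -> window=[40, 57] -> max=57
step 16: append 3 -> window=[57, 3] -> max=57
Recorded maximums: 56 56 47 62 62 65 65 20 65 65 47 26 40 57 57
Changes between consecutive maximums: 9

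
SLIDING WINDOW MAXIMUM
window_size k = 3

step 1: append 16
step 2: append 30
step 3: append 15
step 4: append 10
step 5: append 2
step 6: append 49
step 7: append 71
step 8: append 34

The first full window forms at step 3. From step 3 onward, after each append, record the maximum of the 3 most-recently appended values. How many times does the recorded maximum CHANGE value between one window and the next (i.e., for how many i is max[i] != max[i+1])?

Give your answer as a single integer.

Answer: 3

Derivation:
step 1: append 16 -> window=[16] (not full yet)
step 2: append 30 -> window=[16, 30] (not full yet)
step 3: append 15 -> window=[16, 30, 15] -> max=30
step 4: append 10 -> window=[30, 15, 10] -> max=30
step 5: append 2 -> window=[15, 10, 2] -> max=15
step 6: append 49 -> window=[10, 2, 49] -> max=49
step 7: append 71 -> window=[2, 49, 71] -> max=71
step 8: append 34 -> window=[49, 71, 34] -> max=71
Recorded maximums: 30 30 15 49 71 71
Changes between consecutive maximums: 3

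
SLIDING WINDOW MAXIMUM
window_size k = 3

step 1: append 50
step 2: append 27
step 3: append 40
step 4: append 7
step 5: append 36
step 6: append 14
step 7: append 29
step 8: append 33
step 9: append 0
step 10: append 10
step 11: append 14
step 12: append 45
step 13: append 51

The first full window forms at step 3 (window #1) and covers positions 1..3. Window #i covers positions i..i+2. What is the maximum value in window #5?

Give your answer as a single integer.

Answer: 36

Derivation:
step 1: append 50 -> window=[50] (not full yet)
step 2: append 27 -> window=[50, 27] (not full yet)
step 3: append 40 -> window=[50, 27, 40] -> max=50
step 4: append 7 -> window=[27, 40, 7] -> max=40
step 5: append 36 -> window=[40, 7, 36] -> max=40
step 6: append 14 -> window=[7, 36, 14] -> max=36
step 7: append 29 -> window=[36, 14, 29] -> max=36
Window #5 max = 36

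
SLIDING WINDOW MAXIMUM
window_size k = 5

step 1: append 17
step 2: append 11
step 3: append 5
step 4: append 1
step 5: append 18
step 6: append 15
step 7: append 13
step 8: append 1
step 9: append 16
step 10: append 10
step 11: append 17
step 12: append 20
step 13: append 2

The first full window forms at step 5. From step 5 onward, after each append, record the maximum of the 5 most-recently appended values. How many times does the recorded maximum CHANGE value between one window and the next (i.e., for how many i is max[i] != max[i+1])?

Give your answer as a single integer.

Answer: 3

Derivation:
step 1: append 17 -> window=[17] (not full yet)
step 2: append 11 -> window=[17, 11] (not full yet)
step 3: append 5 -> window=[17, 11, 5] (not full yet)
step 4: append 1 -> window=[17, 11, 5, 1] (not full yet)
step 5: append 18 -> window=[17, 11, 5, 1, 18] -> max=18
step 6: append 15 -> window=[11, 5, 1, 18, 15] -> max=18
step 7: append 13 -> window=[5, 1, 18, 15, 13] -> max=18
step 8: append 1 -> window=[1, 18, 15, 13, 1] -> max=18
step 9: append 16 -> window=[18, 15, 13, 1, 16] -> max=18
step 10: append 10 -> window=[15, 13, 1, 16, 10] -> max=16
step 11: append 17 -> window=[13, 1, 16, 10, 17] -> max=17
step 12: append 20 -> window=[1, 16, 10, 17, 20] -> max=20
step 13: append 2 -> window=[16, 10, 17, 20, 2] -> max=20
Recorded maximums: 18 18 18 18 18 16 17 20 20
Changes between consecutive maximums: 3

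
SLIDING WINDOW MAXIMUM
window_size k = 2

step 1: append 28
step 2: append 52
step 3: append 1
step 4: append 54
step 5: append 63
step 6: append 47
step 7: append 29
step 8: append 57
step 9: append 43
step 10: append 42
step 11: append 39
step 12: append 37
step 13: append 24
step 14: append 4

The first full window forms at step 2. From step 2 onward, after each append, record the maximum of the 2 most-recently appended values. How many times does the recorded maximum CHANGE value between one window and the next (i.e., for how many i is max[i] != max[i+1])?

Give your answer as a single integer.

step 1: append 28 -> window=[28] (not full yet)
step 2: append 52 -> window=[28, 52] -> max=52
step 3: append 1 -> window=[52, 1] -> max=52
step 4: append 54 -> window=[1, 54] -> max=54
step 5: append 63 -> window=[54, 63] -> max=63
step 6: append 47 -> window=[63, 47] -> max=63
step 7: append 29 -> window=[47, 29] -> max=47
step 8: append 57 -> window=[29, 57] -> max=57
step 9: append 43 -> window=[57, 43] -> max=57
step 10: append 42 -> window=[43, 42] -> max=43
step 11: append 39 -> window=[42, 39] -> max=42
step 12: append 37 -> window=[39, 37] -> max=39
step 13: append 24 -> window=[37, 24] -> max=37
step 14: append 4 -> window=[24, 4] -> max=24
Recorded maximums: 52 52 54 63 63 47 57 57 43 42 39 37 24
Changes between consecutive maximums: 9

Answer: 9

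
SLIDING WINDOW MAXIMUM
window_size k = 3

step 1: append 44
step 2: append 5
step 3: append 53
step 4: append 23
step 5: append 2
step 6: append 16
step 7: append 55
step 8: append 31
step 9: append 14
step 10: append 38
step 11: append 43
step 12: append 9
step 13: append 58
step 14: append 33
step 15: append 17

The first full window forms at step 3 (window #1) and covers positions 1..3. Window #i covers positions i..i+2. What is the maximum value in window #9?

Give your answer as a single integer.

Answer: 43

Derivation:
step 1: append 44 -> window=[44] (not full yet)
step 2: append 5 -> window=[44, 5] (not full yet)
step 3: append 53 -> window=[44, 5, 53] -> max=53
step 4: append 23 -> window=[5, 53, 23] -> max=53
step 5: append 2 -> window=[53, 23, 2] -> max=53
step 6: append 16 -> window=[23, 2, 16] -> max=23
step 7: append 55 -> window=[2, 16, 55] -> max=55
step 8: append 31 -> window=[16, 55, 31] -> max=55
step 9: append 14 -> window=[55, 31, 14] -> max=55
step 10: append 38 -> window=[31, 14, 38] -> max=38
step 11: append 43 -> window=[14, 38, 43] -> max=43
Window #9 max = 43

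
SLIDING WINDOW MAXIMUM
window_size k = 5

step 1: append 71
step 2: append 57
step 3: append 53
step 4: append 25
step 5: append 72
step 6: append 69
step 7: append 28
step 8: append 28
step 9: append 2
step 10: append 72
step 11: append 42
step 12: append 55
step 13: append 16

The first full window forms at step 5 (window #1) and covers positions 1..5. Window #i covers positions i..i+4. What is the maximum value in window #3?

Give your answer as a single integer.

step 1: append 71 -> window=[71] (not full yet)
step 2: append 57 -> window=[71, 57] (not full yet)
step 3: append 53 -> window=[71, 57, 53] (not full yet)
step 4: append 25 -> window=[71, 57, 53, 25] (not full yet)
step 5: append 72 -> window=[71, 57, 53, 25, 72] -> max=72
step 6: append 69 -> window=[57, 53, 25, 72, 69] -> max=72
step 7: append 28 -> window=[53, 25, 72, 69, 28] -> max=72
Window #3 max = 72

Answer: 72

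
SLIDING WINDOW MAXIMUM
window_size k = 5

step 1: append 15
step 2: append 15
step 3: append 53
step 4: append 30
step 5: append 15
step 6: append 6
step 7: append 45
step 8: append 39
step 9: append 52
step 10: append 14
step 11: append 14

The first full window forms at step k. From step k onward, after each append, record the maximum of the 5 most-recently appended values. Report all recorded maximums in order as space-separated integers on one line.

Answer: 53 53 53 45 52 52 52

Derivation:
step 1: append 15 -> window=[15] (not full yet)
step 2: append 15 -> window=[15, 15] (not full yet)
step 3: append 53 -> window=[15, 15, 53] (not full yet)
step 4: append 30 -> window=[15, 15, 53, 30] (not full yet)
step 5: append 15 -> window=[15, 15, 53, 30, 15] -> max=53
step 6: append 6 -> window=[15, 53, 30, 15, 6] -> max=53
step 7: append 45 -> window=[53, 30, 15, 6, 45] -> max=53
step 8: append 39 -> window=[30, 15, 6, 45, 39] -> max=45
step 9: append 52 -> window=[15, 6, 45, 39, 52] -> max=52
step 10: append 14 -> window=[6, 45, 39, 52, 14] -> max=52
step 11: append 14 -> window=[45, 39, 52, 14, 14] -> max=52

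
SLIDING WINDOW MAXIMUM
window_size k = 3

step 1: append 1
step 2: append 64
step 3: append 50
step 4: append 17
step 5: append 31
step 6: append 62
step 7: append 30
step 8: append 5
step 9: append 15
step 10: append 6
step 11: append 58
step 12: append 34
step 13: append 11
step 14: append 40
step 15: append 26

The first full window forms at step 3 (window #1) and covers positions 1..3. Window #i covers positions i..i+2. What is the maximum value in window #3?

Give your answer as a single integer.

Answer: 50

Derivation:
step 1: append 1 -> window=[1] (not full yet)
step 2: append 64 -> window=[1, 64] (not full yet)
step 3: append 50 -> window=[1, 64, 50] -> max=64
step 4: append 17 -> window=[64, 50, 17] -> max=64
step 5: append 31 -> window=[50, 17, 31] -> max=50
Window #3 max = 50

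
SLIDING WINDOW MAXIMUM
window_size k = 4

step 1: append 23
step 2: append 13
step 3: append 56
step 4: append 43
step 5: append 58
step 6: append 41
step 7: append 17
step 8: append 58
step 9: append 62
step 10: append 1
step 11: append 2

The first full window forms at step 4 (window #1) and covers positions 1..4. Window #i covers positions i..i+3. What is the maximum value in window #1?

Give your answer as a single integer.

Answer: 56

Derivation:
step 1: append 23 -> window=[23] (not full yet)
step 2: append 13 -> window=[23, 13] (not full yet)
step 3: append 56 -> window=[23, 13, 56] (not full yet)
step 4: append 43 -> window=[23, 13, 56, 43] -> max=56
Window #1 max = 56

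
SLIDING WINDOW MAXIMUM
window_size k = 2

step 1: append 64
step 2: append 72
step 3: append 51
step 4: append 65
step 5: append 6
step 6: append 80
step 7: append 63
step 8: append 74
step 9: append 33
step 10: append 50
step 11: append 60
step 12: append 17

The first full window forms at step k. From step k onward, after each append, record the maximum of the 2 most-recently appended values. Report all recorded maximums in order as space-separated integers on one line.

step 1: append 64 -> window=[64] (not full yet)
step 2: append 72 -> window=[64, 72] -> max=72
step 3: append 51 -> window=[72, 51] -> max=72
step 4: append 65 -> window=[51, 65] -> max=65
step 5: append 6 -> window=[65, 6] -> max=65
step 6: append 80 -> window=[6, 80] -> max=80
step 7: append 63 -> window=[80, 63] -> max=80
step 8: append 74 -> window=[63, 74] -> max=74
step 9: append 33 -> window=[74, 33] -> max=74
step 10: append 50 -> window=[33, 50] -> max=50
step 11: append 60 -> window=[50, 60] -> max=60
step 12: append 17 -> window=[60, 17] -> max=60

Answer: 72 72 65 65 80 80 74 74 50 60 60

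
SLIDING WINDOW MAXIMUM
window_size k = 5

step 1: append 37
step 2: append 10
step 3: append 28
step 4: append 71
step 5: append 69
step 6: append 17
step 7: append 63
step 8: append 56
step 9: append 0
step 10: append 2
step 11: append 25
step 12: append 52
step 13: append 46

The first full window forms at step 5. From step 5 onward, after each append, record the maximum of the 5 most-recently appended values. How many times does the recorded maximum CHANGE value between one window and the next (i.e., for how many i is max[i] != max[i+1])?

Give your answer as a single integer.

Answer: 4

Derivation:
step 1: append 37 -> window=[37] (not full yet)
step 2: append 10 -> window=[37, 10] (not full yet)
step 3: append 28 -> window=[37, 10, 28] (not full yet)
step 4: append 71 -> window=[37, 10, 28, 71] (not full yet)
step 5: append 69 -> window=[37, 10, 28, 71, 69] -> max=71
step 6: append 17 -> window=[10, 28, 71, 69, 17] -> max=71
step 7: append 63 -> window=[28, 71, 69, 17, 63] -> max=71
step 8: append 56 -> window=[71, 69, 17, 63, 56] -> max=71
step 9: append 0 -> window=[69, 17, 63, 56, 0] -> max=69
step 10: append 2 -> window=[17, 63, 56, 0, 2] -> max=63
step 11: append 25 -> window=[63, 56, 0, 2, 25] -> max=63
step 12: append 52 -> window=[56, 0, 2, 25, 52] -> max=56
step 13: append 46 -> window=[0, 2, 25, 52, 46] -> max=52
Recorded maximums: 71 71 71 71 69 63 63 56 52
Changes between consecutive maximums: 4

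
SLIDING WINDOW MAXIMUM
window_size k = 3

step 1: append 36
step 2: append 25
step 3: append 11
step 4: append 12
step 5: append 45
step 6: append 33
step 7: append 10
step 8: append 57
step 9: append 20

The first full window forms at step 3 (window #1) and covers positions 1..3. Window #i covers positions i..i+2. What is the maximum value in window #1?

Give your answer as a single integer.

Answer: 36

Derivation:
step 1: append 36 -> window=[36] (not full yet)
step 2: append 25 -> window=[36, 25] (not full yet)
step 3: append 11 -> window=[36, 25, 11] -> max=36
Window #1 max = 36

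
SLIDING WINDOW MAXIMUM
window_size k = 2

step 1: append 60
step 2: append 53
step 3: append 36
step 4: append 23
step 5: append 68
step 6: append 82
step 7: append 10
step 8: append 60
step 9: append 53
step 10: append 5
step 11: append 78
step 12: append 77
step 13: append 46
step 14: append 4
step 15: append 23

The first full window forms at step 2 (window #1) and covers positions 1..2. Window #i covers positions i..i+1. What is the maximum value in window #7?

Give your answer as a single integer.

Answer: 60

Derivation:
step 1: append 60 -> window=[60] (not full yet)
step 2: append 53 -> window=[60, 53] -> max=60
step 3: append 36 -> window=[53, 36] -> max=53
step 4: append 23 -> window=[36, 23] -> max=36
step 5: append 68 -> window=[23, 68] -> max=68
step 6: append 82 -> window=[68, 82] -> max=82
step 7: append 10 -> window=[82, 10] -> max=82
step 8: append 60 -> window=[10, 60] -> max=60
Window #7 max = 60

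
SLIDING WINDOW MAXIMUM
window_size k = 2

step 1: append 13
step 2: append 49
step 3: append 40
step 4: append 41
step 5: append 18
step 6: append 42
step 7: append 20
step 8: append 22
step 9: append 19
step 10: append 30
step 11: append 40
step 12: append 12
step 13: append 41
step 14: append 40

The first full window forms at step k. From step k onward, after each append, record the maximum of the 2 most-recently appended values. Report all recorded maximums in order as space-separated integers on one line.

step 1: append 13 -> window=[13] (not full yet)
step 2: append 49 -> window=[13, 49] -> max=49
step 3: append 40 -> window=[49, 40] -> max=49
step 4: append 41 -> window=[40, 41] -> max=41
step 5: append 18 -> window=[41, 18] -> max=41
step 6: append 42 -> window=[18, 42] -> max=42
step 7: append 20 -> window=[42, 20] -> max=42
step 8: append 22 -> window=[20, 22] -> max=22
step 9: append 19 -> window=[22, 19] -> max=22
step 10: append 30 -> window=[19, 30] -> max=30
step 11: append 40 -> window=[30, 40] -> max=40
step 12: append 12 -> window=[40, 12] -> max=40
step 13: append 41 -> window=[12, 41] -> max=41
step 14: append 40 -> window=[41, 40] -> max=41

Answer: 49 49 41 41 42 42 22 22 30 40 40 41 41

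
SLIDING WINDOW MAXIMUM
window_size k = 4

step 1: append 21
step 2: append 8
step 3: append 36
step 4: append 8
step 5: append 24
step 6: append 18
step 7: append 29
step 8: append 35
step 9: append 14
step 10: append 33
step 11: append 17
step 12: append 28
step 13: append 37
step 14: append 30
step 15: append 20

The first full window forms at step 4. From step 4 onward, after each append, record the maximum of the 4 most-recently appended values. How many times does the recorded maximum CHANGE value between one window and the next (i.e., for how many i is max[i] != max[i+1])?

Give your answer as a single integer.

step 1: append 21 -> window=[21] (not full yet)
step 2: append 8 -> window=[21, 8] (not full yet)
step 3: append 36 -> window=[21, 8, 36] (not full yet)
step 4: append 8 -> window=[21, 8, 36, 8] -> max=36
step 5: append 24 -> window=[8, 36, 8, 24] -> max=36
step 6: append 18 -> window=[36, 8, 24, 18] -> max=36
step 7: append 29 -> window=[8, 24, 18, 29] -> max=29
step 8: append 35 -> window=[24, 18, 29, 35] -> max=35
step 9: append 14 -> window=[18, 29, 35, 14] -> max=35
step 10: append 33 -> window=[29, 35, 14, 33] -> max=35
step 11: append 17 -> window=[35, 14, 33, 17] -> max=35
step 12: append 28 -> window=[14, 33, 17, 28] -> max=33
step 13: append 37 -> window=[33, 17, 28, 37] -> max=37
step 14: append 30 -> window=[17, 28, 37, 30] -> max=37
step 15: append 20 -> window=[28, 37, 30, 20] -> max=37
Recorded maximums: 36 36 36 29 35 35 35 35 33 37 37 37
Changes between consecutive maximums: 4

Answer: 4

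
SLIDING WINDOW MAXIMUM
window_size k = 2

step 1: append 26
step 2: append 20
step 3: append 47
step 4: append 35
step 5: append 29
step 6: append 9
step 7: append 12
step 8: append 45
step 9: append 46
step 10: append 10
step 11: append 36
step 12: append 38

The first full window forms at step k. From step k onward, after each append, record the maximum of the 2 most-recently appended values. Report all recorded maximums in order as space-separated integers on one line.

step 1: append 26 -> window=[26] (not full yet)
step 2: append 20 -> window=[26, 20] -> max=26
step 3: append 47 -> window=[20, 47] -> max=47
step 4: append 35 -> window=[47, 35] -> max=47
step 5: append 29 -> window=[35, 29] -> max=35
step 6: append 9 -> window=[29, 9] -> max=29
step 7: append 12 -> window=[9, 12] -> max=12
step 8: append 45 -> window=[12, 45] -> max=45
step 9: append 46 -> window=[45, 46] -> max=46
step 10: append 10 -> window=[46, 10] -> max=46
step 11: append 36 -> window=[10, 36] -> max=36
step 12: append 38 -> window=[36, 38] -> max=38

Answer: 26 47 47 35 29 12 45 46 46 36 38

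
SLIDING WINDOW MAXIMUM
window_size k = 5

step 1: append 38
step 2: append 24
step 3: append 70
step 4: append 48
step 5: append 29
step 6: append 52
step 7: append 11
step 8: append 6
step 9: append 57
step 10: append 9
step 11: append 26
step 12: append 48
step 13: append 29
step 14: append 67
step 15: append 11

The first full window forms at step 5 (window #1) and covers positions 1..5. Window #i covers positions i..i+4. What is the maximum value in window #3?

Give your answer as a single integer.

Answer: 70

Derivation:
step 1: append 38 -> window=[38] (not full yet)
step 2: append 24 -> window=[38, 24] (not full yet)
step 3: append 70 -> window=[38, 24, 70] (not full yet)
step 4: append 48 -> window=[38, 24, 70, 48] (not full yet)
step 5: append 29 -> window=[38, 24, 70, 48, 29] -> max=70
step 6: append 52 -> window=[24, 70, 48, 29, 52] -> max=70
step 7: append 11 -> window=[70, 48, 29, 52, 11] -> max=70
Window #3 max = 70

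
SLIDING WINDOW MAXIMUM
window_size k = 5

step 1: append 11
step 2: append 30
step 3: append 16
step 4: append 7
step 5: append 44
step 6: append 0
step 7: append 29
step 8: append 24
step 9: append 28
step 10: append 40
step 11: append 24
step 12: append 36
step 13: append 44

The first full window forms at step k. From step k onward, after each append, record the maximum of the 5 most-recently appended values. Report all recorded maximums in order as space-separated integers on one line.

Answer: 44 44 44 44 44 40 40 40 44

Derivation:
step 1: append 11 -> window=[11] (not full yet)
step 2: append 30 -> window=[11, 30] (not full yet)
step 3: append 16 -> window=[11, 30, 16] (not full yet)
step 4: append 7 -> window=[11, 30, 16, 7] (not full yet)
step 5: append 44 -> window=[11, 30, 16, 7, 44] -> max=44
step 6: append 0 -> window=[30, 16, 7, 44, 0] -> max=44
step 7: append 29 -> window=[16, 7, 44, 0, 29] -> max=44
step 8: append 24 -> window=[7, 44, 0, 29, 24] -> max=44
step 9: append 28 -> window=[44, 0, 29, 24, 28] -> max=44
step 10: append 40 -> window=[0, 29, 24, 28, 40] -> max=40
step 11: append 24 -> window=[29, 24, 28, 40, 24] -> max=40
step 12: append 36 -> window=[24, 28, 40, 24, 36] -> max=40
step 13: append 44 -> window=[28, 40, 24, 36, 44] -> max=44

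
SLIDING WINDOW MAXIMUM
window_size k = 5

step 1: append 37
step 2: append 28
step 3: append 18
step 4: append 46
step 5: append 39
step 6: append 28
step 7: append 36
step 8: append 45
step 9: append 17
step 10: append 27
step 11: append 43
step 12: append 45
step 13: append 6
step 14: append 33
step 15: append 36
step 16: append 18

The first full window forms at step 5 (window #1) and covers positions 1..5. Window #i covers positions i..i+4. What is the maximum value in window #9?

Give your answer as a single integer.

step 1: append 37 -> window=[37] (not full yet)
step 2: append 28 -> window=[37, 28] (not full yet)
step 3: append 18 -> window=[37, 28, 18] (not full yet)
step 4: append 46 -> window=[37, 28, 18, 46] (not full yet)
step 5: append 39 -> window=[37, 28, 18, 46, 39] -> max=46
step 6: append 28 -> window=[28, 18, 46, 39, 28] -> max=46
step 7: append 36 -> window=[18, 46, 39, 28, 36] -> max=46
step 8: append 45 -> window=[46, 39, 28, 36, 45] -> max=46
step 9: append 17 -> window=[39, 28, 36, 45, 17] -> max=45
step 10: append 27 -> window=[28, 36, 45, 17, 27] -> max=45
step 11: append 43 -> window=[36, 45, 17, 27, 43] -> max=45
step 12: append 45 -> window=[45, 17, 27, 43, 45] -> max=45
step 13: append 6 -> window=[17, 27, 43, 45, 6] -> max=45
Window #9 max = 45

Answer: 45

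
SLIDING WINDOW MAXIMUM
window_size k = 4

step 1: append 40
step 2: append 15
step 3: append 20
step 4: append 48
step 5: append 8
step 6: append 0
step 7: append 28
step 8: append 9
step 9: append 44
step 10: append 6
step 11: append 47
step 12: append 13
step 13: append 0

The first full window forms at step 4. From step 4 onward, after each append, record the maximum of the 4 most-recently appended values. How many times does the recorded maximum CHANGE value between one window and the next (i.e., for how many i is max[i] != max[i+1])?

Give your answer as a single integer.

Answer: 3

Derivation:
step 1: append 40 -> window=[40] (not full yet)
step 2: append 15 -> window=[40, 15] (not full yet)
step 3: append 20 -> window=[40, 15, 20] (not full yet)
step 4: append 48 -> window=[40, 15, 20, 48] -> max=48
step 5: append 8 -> window=[15, 20, 48, 8] -> max=48
step 6: append 0 -> window=[20, 48, 8, 0] -> max=48
step 7: append 28 -> window=[48, 8, 0, 28] -> max=48
step 8: append 9 -> window=[8, 0, 28, 9] -> max=28
step 9: append 44 -> window=[0, 28, 9, 44] -> max=44
step 10: append 6 -> window=[28, 9, 44, 6] -> max=44
step 11: append 47 -> window=[9, 44, 6, 47] -> max=47
step 12: append 13 -> window=[44, 6, 47, 13] -> max=47
step 13: append 0 -> window=[6, 47, 13, 0] -> max=47
Recorded maximums: 48 48 48 48 28 44 44 47 47 47
Changes between consecutive maximums: 3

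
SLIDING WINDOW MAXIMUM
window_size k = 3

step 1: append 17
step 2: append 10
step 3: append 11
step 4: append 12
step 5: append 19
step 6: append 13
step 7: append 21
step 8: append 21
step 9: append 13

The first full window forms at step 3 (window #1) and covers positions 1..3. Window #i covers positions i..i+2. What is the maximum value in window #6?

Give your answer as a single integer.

step 1: append 17 -> window=[17] (not full yet)
step 2: append 10 -> window=[17, 10] (not full yet)
step 3: append 11 -> window=[17, 10, 11] -> max=17
step 4: append 12 -> window=[10, 11, 12] -> max=12
step 5: append 19 -> window=[11, 12, 19] -> max=19
step 6: append 13 -> window=[12, 19, 13] -> max=19
step 7: append 21 -> window=[19, 13, 21] -> max=21
step 8: append 21 -> window=[13, 21, 21] -> max=21
Window #6 max = 21

Answer: 21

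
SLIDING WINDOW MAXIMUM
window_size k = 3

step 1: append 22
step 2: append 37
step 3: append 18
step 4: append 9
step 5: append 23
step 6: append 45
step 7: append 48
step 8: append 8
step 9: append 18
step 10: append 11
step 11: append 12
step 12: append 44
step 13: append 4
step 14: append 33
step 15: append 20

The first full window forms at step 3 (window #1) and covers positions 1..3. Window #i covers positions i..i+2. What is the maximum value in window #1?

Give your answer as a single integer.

step 1: append 22 -> window=[22] (not full yet)
step 2: append 37 -> window=[22, 37] (not full yet)
step 3: append 18 -> window=[22, 37, 18] -> max=37
Window #1 max = 37

Answer: 37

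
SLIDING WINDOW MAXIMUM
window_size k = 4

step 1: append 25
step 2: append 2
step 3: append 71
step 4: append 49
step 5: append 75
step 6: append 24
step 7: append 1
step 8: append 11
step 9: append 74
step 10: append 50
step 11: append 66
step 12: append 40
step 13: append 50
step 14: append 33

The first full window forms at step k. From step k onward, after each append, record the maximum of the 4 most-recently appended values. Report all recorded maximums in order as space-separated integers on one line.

Answer: 71 75 75 75 75 74 74 74 74 66 66

Derivation:
step 1: append 25 -> window=[25] (not full yet)
step 2: append 2 -> window=[25, 2] (not full yet)
step 3: append 71 -> window=[25, 2, 71] (not full yet)
step 4: append 49 -> window=[25, 2, 71, 49] -> max=71
step 5: append 75 -> window=[2, 71, 49, 75] -> max=75
step 6: append 24 -> window=[71, 49, 75, 24] -> max=75
step 7: append 1 -> window=[49, 75, 24, 1] -> max=75
step 8: append 11 -> window=[75, 24, 1, 11] -> max=75
step 9: append 74 -> window=[24, 1, 11, 74] -> max=74
step 10: append 50 -> window=[1, 11, 74, 50] -> max=74
step 11: append 66 -> window=[11, 74, 50, 66] -> max=74
step 12: append 40 -> window=[74, 50, 66, 40] -> max=74
step 13: append 50 -> window=[50, 66, 40, 50] -> max=66
step 14: append 33 -> window=[66, 40, 50, 33] -> max=66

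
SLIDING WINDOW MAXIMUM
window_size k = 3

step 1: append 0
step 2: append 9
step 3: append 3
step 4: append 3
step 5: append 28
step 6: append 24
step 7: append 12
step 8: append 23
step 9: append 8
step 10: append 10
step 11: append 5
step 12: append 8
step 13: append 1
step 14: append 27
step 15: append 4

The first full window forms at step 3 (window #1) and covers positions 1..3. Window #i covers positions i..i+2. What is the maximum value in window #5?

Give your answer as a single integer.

Answer: 28

Derivation:
step 1: append 0 -> window=[0] (not full yet)
step 2: append 9 -> window=[0, 9] (not full yet)
step 3: append 3 -> window=[0, 9, 3] -> max=9
step 4: append 3 -> window=[9, 3, 3] -> max=9
step 5: append 28 -> window=[3, 3, 28] -> max=28
step 6: append 24 -> window=[3, 28, 24] -> max=28
step 7: append 12 -> window=[28, 24, 12] -> max=28
Window #5 max = 28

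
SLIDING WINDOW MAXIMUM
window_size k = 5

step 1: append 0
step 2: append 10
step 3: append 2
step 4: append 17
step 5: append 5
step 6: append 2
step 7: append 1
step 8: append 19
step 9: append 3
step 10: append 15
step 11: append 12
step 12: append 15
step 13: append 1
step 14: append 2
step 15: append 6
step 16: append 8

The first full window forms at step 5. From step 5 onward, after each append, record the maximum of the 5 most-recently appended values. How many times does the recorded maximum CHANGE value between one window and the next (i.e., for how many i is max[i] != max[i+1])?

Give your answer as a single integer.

step 1: append 0 -> window=[0] (not full yet)
step 2: append 10 -> window=[0, 10] (not full yet)
step 3: append 2 -> window=[0, 10, 2] (not full yet)
step 4: append 17 -> window=[0, 10, 2, 17] (not full yet)
step 5: append 5 -> window=[0, 10, 2, 17, 5] -> max=17
step 6: append 2 -> window=[10, 2, 17, 5, 2] -> max=17
step 7: append 1 -> window=[2, 17, 5, 2, 1] -> max=17
step 8: append 19 -> window=[17, 5, 2, 1, 19] -> max=19
step 9: append 3 -> window=[5, 2, 1, 19, 3] -> max=19
step 10: append 15 -> window=[2, 1, 19, 3, 15] -> max=19
step 11: append 12 -> window=[1, 19, 3, 15, 12] -> max=19
step 12: append 15 -> window=[19, 3, 15, 12, 15] -> max=19
step 13: append 1 -> window=[3, 15, 12, 15, 1] -> max=15
step 14: append 2 -> window=[15, 12, 15, 1, 2] -> max=15
step 15: append 6 -> window=[12, 15, 1, 2, 6] -> max=15
step 16: append 8 -> window=[15, 1, 2, 6, 8] -> max=15
Recorded maximums: 17 17 17 19 19 19 19 19 15 15 15 15
Changes between consecutive maximums: 2

Answer: 2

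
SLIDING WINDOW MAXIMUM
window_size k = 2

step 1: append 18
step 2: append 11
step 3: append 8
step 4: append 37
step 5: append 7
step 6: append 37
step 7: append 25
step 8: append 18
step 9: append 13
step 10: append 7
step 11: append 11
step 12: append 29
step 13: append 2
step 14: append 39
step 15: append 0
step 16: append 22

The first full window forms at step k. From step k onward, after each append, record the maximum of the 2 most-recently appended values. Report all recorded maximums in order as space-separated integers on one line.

Answer: 18 11 37 37 37 37 25 18 13 11 29 29 39 39 22

Derivation:
step 1: append 18 -> window=[18] (not full yet)
step 2: append 11 -> window=[18, 11] -> max=18
step 3: append 8 -> window=[11, 8] -> max=11
step 4: append 37 -> window=[8, 37] -> max=37
step 5: append 7 -> window=[37, 7] -> max=37
step 6: append 37 -> window=[7, 37] -> max=37
step 7: append 25 -> window=[37, 25] -> max=37
step 8: append 18 -> window=[25, 18] -> max=25
step 9: append 13 -> window=[18, 13] -> max=18
step 10: append 7 -> window=[13, 7] -> max=13
step 11: append 11 -> window=[7, 11] -> max=11
step 12: append 29 -> window=[11, 29] -> max=29
step 13: append 2 -> window=[29, 2] -> max=29
step 14: append 39 -> window=[2, 39] -> max=39
step 15: append 0 -> window=[39, 0] -> max=39
step 16: append 22 -> window=[0, 22] -> max=22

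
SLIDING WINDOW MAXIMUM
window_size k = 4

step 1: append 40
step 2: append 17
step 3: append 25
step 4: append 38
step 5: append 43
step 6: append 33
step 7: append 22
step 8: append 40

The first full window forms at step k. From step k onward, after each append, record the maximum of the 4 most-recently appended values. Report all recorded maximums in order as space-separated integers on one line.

step 1: append 40 -> window=[40] (not full yet)
step 2: append 17 -> window=[40, 17] (not full yet)
step 3: append 25 -> window=[40, 17, 25] (not full yet)
step 4: append 38 -> window=[40, 17, 25, 38] -> max=40
step 5: append 43 -> window=[17, 25, 38, 43] -> max=43
step 6: append 33 -> window=[25, 38, 43, 33] -> max=43
step 7: append 22 -> window=[38, 43, 33, 22] -> max=43
step 8: append 40 -> window=[43, 33, 22, 40] -> max=43

Answer: 40 43 43 43 43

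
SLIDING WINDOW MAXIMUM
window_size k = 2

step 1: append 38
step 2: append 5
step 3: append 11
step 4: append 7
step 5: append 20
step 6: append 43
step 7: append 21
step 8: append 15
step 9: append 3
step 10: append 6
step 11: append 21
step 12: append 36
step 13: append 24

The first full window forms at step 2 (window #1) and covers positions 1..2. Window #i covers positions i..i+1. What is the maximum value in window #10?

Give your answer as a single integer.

step 1: append 38 -> window=[38] (not full yet)
step 2: append 5 -> window=[38, 5] -> max=38
step 3: append 11 -> window=[5, 11] -> max=11
step 4: append 7 -> window=[11, 7] -> max=11
step 5: append 20 -> window=[7, 20] -> max=20
step 6: append 43 -> window=[20, 43] -> max=43
step 7: append 21 -> window=[43, 21] -> max=43
step 8: append 15 -> window=[21, 15] -> max=21
step 9: append 3 -> window=[15, 3] -> max=15
step 10: append 6 -> window=[3, 6] -> max=6
step 11: append 21 -> window=[6, 21] -> max=21
Window #10 max = 21

Answer: 21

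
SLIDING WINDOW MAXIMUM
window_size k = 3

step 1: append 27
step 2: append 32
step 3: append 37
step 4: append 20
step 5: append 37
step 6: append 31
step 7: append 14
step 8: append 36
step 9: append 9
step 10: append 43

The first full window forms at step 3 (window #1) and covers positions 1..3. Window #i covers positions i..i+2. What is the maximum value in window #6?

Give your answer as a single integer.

step 1: append 27 -> window=[27] (not full yet)
step 2: append 32 -> window=[27, 32] (not full yet)
step 3: append 37 -> window=[27, 32, 37] -> max=37
step 4: append 20 -> window=[32, 37, 20] -> max=37
step 5: append 37 -> window=[37, 20, 37] -> max=37
step 6: append 31 -> window=[20, 37, 31] -> max=37
step 7: append 14 -> window=[37, 31, 14] -> max=37
step 8: append 36 -> window=[31, 14, 36] -> max=36
Window #6 max = 36

Answer: 36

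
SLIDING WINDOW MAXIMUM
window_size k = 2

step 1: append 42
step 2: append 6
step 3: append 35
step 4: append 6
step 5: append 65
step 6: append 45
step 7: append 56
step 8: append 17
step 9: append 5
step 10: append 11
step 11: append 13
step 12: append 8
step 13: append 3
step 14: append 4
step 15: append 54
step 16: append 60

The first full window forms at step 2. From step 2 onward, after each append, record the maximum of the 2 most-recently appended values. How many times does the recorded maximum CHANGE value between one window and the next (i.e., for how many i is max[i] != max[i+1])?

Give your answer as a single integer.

Answer: 10

Derivation:
step 1: append 42 -> window=[42] (not full yet)
step 2: append 6 -> window=[42, 6] -> max=42
step 3: append 35 -> window=[6, 35] -> max=35
step 4: append 6 -> window=[35, 6] -> max=35
step 5: append 65 -> window=[6, 65] -> max=65
step 6: append 45 -> window=[65, 45] -> max=65
step 7: append 56 -> window=[45, 56] -> max=56
step 8: append 17 -> window=[56, 17] -> max=56
step 9: append 5 -> window=[17, 5] -> max=17
step 10: append 11 -> window=[5, 11] -> max=11
step 11: append 13 -> window=[11, 13] -> max=13
step 12: append 8 -> window=[13, 8] -> max=13
step 13: append 3 -> window=[8, 3] -> max=8
step 14: append 4 -> window=[3, 4] -> max=4
step 15: append 54 -> window=[4, 54] -> max=54
step 16: append 60 -> window=[54, 60] -> max=60
Recorded maximums: 42 35 35 65 65 56 56 17 11 13 13 8 4 54 60
Changes between consecutive maximums: 10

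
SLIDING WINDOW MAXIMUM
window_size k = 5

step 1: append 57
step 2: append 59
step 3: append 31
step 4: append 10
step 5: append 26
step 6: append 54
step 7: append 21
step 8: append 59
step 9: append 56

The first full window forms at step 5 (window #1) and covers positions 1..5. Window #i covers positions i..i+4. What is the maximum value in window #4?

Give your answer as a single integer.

Answer: 59

Derivation:
step 1: append 57 -> window=[57] (not full yet)
step 2: append 59 -> window=[57, 59] (not full yet)
step 3: append 31 -> window=[57, 59, 31] (not full yet)
step 4: append 10 -> window=[57, 59, 31, 10] (not full yet)
step 5: append 26 -> window=[57, 59, 31, 10, 26] -> max=59
step 6: append 54 -> window=[59, 31, 10, 26, 54] -> max=59
step 7: append 21 -> window=[31, 10, 26, 54, 21] -> max=54
step 8: append 59 -> window=[10, 26, 54, 21, 59] -> max=59
Window #4 max = 59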